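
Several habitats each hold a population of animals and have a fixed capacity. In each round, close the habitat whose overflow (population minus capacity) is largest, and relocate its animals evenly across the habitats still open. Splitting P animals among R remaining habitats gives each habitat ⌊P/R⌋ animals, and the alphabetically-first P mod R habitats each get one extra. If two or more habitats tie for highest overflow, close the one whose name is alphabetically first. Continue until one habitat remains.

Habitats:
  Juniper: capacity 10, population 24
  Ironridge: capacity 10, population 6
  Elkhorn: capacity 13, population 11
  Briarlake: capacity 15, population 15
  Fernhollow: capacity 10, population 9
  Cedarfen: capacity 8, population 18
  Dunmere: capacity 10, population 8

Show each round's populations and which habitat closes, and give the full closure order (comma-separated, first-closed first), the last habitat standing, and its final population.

Round 1: Briarlake=15 Cedarfen=18 Dunmere=8 Elkhorn=11 Fernhollow=9 Ironridge=6 Juniper=24 → close Juniper (overflow 14)
  24÷6 = 4 each, +1 to first 0
Round 2: Briarlake=19 Cedarfen=22 Dunmere=12 Elkhorn=15 Fernhollow=13 Ironridge=10 → close Cedarfen (overflow 14)
  22÷5 = 4 each, +1 to first 2
Round 3: Briarlake=24 Dunmere=17 Elkhorn=19 Fernhollow=17 Ironridge=14 → close Briarlake (overflow 9)
  24÷4 = 6 each, +1 to first 0
Round 4: Dunmere=23 Elkhorn=25 Fernhollow=23 Ironridge=20 → close Dunmere (overflow 13)
  23÷3 = 7 each, +1 to first 2
Round 5: Elkhorn=33 Fernhollow=31 Ironridge=27 → close Fernhollow (overflow 21)
  31÷2 = 15 each, +1 to first 1
Round 6: Elkhorn=49 Ironridge=42 → close Elkhorn (overflow 36)
  49÷1 = 49 each, +1 to first 0

Closure order: Juniper, Cedarfen, Briarlake, Dunmere, Fernhollow, Elkhorn
Last habitat: Ironridge with 91 animals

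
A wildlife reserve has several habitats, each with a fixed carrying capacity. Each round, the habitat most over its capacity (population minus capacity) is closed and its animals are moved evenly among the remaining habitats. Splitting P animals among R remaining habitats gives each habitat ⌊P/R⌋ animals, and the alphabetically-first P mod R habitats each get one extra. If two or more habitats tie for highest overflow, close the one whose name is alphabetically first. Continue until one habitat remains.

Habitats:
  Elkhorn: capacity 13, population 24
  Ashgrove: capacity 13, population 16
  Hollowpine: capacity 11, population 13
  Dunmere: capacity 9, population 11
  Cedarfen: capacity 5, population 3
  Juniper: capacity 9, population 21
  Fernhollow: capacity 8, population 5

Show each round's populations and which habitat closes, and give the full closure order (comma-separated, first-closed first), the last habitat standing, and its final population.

Closure order: Juniper, Elkhorn, Ashgrove, Dunmere, Hollowpine, Cedarfen
Last habitat: Fernhollow with 93 animals

Round 1: Ashgrove=16 Cedarfen=3 Dunmere=11 Elkhorn=24 Fernhollow=5 Hollowpine=13 Juniper=21 → close Juniper (overflow 12)
  21÷6 = 3 each, +1 to first 3
Round 2: Ashgrove=20 Cedarfen=7 Dunmere=15 Elkhorn=27 Fernhollow=8 Hollowpine=16 → close Elkhorn (overflow 14)
  27÷5 = 5 each, +1 to first 2
Round 3: Ashgrove=26 Cedarfen=13 Dunmere=20 Fernhollow=13 Hollowpine=21 → close Ashgrove (overflow 13)
  26÷4 = 6 each, +1 to first 2
Round 4: Cedarfen=20 Dunmere=27 Fernhollow=19 Hollowpine=27 → close Dunmere (overflow 18)
  27÷3 = 9 each, +1 to first 0
Round 5: Cedarfen=29 Fernhollow=28 Hollowpine=36 → close Hollowpine (overflow 25)
  36÷2 = 18 each, +1 to first 0
Round 6: Cedarfen=47 Fernhollow=46 → close Cedarfen (overflow 42)
  47÷1 = 47 each, +1 to first 0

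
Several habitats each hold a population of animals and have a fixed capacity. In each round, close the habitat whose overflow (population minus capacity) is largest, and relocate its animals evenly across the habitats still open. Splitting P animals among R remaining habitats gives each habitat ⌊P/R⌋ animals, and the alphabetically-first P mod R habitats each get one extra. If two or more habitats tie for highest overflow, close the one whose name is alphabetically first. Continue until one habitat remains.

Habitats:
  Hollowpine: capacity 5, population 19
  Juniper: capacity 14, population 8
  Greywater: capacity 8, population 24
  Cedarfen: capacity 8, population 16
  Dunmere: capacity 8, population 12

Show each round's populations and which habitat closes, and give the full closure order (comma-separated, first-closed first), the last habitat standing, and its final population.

Round 1: Cedarfen=16 Dunmere=12 Greywater=24 Hollowpine=19 Juniper=8 → close Greywater (overflow 16)
  24÷4 = 6 each, +1 to first 0
Round 2: Cedarfen=22 Dunmere=18 Hollowpine=25 Juniper=14 → close Hollowpine (overflow 20)
  25÷3 = 8 each, +1 to first 1
Round 3: Cedarfen=31 Dunmere=26 Juniper=22 → close Cedarfen (overflow 23)
  31÷2 = 15 each, +1 to first 1
Round 4: Dunmere=42 Juniper=37 → close Dunmere (overflow 34)
  42÷1 = 42 each, +1 to first 0

Closure order: Greywater, Hollowpine, Cedarfen, Dunmere
Last habitat: Juniper with 79 animals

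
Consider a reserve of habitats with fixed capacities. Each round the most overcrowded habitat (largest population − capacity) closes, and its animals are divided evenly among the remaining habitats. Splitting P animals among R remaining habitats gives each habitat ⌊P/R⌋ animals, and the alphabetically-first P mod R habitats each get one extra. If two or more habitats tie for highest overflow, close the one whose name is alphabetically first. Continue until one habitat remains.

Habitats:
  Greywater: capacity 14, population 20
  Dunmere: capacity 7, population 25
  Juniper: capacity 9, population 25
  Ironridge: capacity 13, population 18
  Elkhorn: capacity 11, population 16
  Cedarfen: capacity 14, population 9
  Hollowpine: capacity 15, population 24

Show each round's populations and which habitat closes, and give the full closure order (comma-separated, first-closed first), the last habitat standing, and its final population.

Closure order: Dunmere, Juniper, Hollowpine, Elkhorn, Greywater, Ironridge
Last habitat: Cedarfen with 137 animals

Round 1: Cedarfen=9 Dunmere=25 Elkhorn=16 Greywater=20 Hollowpine=24 Ironridge=18 Juniper=25 → close Dunmere (overflow 18)
  25÷6 = 4 each, +1 to first 1
Round 2: Cedarfen=14 Elkhorn=20 Greywater=24 Hollowpine=28 Ironridge=22 Juniper=29 → close Juniper (overflow 20)
  29÷5 = 5 each, +1 to first 4
Round 3: Cedarfen=20 Elkhorn=26 Greywater=30 Hollowpine=34 Ironridge=27 → close Hollowpine (overflow 19)
  34÷4 = 8 each, +1 to first 2
Round 4: Cedarfen=29 Elkhorn=35 Greywater=38 Ironridge=35 → close Elkhorn (overflow 24)
  35÷3 = 11 each, +1 to first 2
Round 5: Cedarfen=41 Greywater=50 Ironridge=46 → close Greywater (overflow 36)
  50÷2 = 25 each, +1 to first 0
Round 6: Cedarfen=66 Ironridge=71 → close Ironridge (overflow 58)
  71÷1 = 71 each, +1 to first 0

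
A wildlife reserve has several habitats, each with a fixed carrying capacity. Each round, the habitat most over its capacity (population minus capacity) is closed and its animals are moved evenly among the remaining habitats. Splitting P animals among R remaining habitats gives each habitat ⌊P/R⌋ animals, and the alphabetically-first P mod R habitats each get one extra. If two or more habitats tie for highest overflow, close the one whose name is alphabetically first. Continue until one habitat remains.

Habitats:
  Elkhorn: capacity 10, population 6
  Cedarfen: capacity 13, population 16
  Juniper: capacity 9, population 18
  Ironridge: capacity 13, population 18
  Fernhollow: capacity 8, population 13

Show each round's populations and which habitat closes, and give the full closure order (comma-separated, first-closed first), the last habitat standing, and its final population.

Round 1: Cedarfen=16 Elkhorn=6 Fernhollow=13 Ironridge=18 Juniper=18 → close Juniper (overflow 9)
  18÷4 = 4 each, +1 to first 2
Round 2: Cedarfen=21 Elkhorn=11 Fernhollow=17 Ironridge=22 → close Fernhollow (overflow 9)
  17÷3 = 5 each, +1 to first 2
Round 3: Cedarfen=27 Elkhorn=17 Ironridge=27 → close Cedarfen (overflow 14)
  27÷2 = 13 each, +1 to first 1
Round 4: Elkhorn=31 Ironridge=40 → close Ironridge (overflow 27)
  40÷1 = 40 each, +1 to first 0

Closure order: Juniper, Fernhollow, Cedarfen, Ironridge
Last habitat: Elkhorn with 71 animals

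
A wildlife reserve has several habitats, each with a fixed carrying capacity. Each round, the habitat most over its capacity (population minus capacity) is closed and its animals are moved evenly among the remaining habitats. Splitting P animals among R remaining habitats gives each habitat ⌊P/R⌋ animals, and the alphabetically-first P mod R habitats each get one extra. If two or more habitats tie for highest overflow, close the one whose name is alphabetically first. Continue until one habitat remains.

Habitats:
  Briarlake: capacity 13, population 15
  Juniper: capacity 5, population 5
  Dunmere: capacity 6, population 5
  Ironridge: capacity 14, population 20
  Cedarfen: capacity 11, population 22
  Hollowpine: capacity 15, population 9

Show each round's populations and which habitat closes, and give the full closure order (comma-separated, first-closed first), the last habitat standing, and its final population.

Round 1: Briarlake=15 Cedarfen=22 Dunmere=5 Hollowpine=9 Ironridge=20 Juniper=5 → close Cedarfen (overflow 11)
  22÷5 = 4 each, +1 to first 2
Round 2: Briarlake=20 Dunmere=10 Hollowpine=13 Ironridge=24 Juniper=9 → close Ironridge (overflow 10)
  24÷4 = 6 each, +1 to first 0
Round 3: Briarlake=26 Dunmere=16 Hollowpine=19 Juniper=15 → close Briarlake (overflow 13)
  26÷3 = 8 each, +1 to first 2
Round 4: Dunmere=25 Hollowpine=28 Juniper=23 → close Dunmere (overflow 19)
  25÷2 = 12 each, +1 to first 1
Round 5: Hollowpine=41 Juniper=35 → close Juniper (overflow 30)
  35÷1 = 35 each, +1 to first 0

Closure order: Cedarfen, Ironridge, Briarlake, Dunmere, Juniper
Last habitat: Hollowpine with 76 animals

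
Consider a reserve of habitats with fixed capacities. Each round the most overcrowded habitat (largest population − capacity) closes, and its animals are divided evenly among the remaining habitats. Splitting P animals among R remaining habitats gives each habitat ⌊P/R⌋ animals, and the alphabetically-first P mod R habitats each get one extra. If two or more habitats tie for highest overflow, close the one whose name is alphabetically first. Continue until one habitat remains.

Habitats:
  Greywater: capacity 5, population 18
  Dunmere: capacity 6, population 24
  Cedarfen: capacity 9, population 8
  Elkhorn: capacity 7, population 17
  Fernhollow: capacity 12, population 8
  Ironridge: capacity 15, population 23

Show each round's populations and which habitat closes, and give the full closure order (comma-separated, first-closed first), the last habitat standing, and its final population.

Round 1: Cedarfen=8 Dunmere=24 Elkhorn=17 Fernhollow=8 Greywater=18 Ironridge=23 → close Dunmere (overflow 18)
  24÷5 = 4 each, +1 to first 4
Round 2: Cedarfen=13 Elkhorn=22 Fernhollow=13 Greywater=23 Ironridge=27 → close Greywater (overflow 18)
  23÷4 = 5 each, +1 to first 3
Round 3: Cedarfen=19 Elkhorn=28 Fernhollow=19 Ironridge=32 → close Elkhorn (overflow 21)
  28÷3 = 9 each, +1 to first 1
Round 4: Cedarfen=29 Fernhollow=28 Ironridge=41 → close Ironridge (overflow 26)
  41÷2 = 20 each, +1 to first 1
Round 5: Cedarfen=50 Fernhollow=48 → close Cedarfen (overflow 41)
  50÷1 = 50 each, +1 to first 0

Closure order: Dunmere, Greywater, Elkhorn, Ironridge, Cedarfen
Last habitat: Fernhollow with 98 animals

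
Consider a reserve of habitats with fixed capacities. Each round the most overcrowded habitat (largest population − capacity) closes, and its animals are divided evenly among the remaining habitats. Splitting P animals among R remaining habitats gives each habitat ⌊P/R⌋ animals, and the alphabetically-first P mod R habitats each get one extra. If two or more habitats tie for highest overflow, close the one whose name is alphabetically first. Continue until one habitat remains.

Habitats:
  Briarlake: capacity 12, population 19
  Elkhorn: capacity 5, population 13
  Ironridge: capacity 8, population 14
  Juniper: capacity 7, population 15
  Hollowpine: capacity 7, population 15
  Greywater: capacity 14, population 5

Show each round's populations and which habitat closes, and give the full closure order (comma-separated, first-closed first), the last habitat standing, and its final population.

Round 1: Briarlake=19 Elkhorn=13 Greywater=5 Hollowpine=15 Ironridge=14 Juniper=15 → close Elkhorn (overflow 8)
  13÷5 = 2 each, +1 to first 3
Round 2: Briarlake=22 Greywater=8 Hollowpine=18 Ironridge=16 Juniper=17 → close Hollowpine (overflow 11)
  18÷4 = 4 each, +1 to first 2
Round 3: Briarlake=27 Greywater=13 Ironridge=20 Juniper=21 → close Briarlake (overflow 15)
  27÷3 = 9 each, +1 to first 0
Round 4: Greywater=22 Ironridge=29 Juniper=30 → close Juniper (overflow 23)
  30÷2 = 15 each, +1 to first 0
Round 5: Greywater=37 Ironridge=44 → close Ironridge (overflow 36)
  44÷1 = 44 each, +1 to first 0

Closure order: Elkhorn, Hollowpine, Briarlake, Juniper, Ironridge
Last habitat: Greywater with 81 animals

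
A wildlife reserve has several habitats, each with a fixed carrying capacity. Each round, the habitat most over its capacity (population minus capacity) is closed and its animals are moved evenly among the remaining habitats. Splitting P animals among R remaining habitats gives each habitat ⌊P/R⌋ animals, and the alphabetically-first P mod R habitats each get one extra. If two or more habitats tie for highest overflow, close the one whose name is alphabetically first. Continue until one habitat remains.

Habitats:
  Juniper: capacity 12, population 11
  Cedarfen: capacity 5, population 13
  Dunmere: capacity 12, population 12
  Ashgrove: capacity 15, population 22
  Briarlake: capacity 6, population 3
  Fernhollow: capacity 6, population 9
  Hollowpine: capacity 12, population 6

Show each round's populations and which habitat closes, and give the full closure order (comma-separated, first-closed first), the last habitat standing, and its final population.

Closure order: Cedarfen, Ashgrove, Fernhollow, Dunmere, Juniper, Briarlake
Last habitat: Hollowpine with 76 animals

Round 1: Ashgrove=22 Briarlake=3 Cedarfen=13 Dunmere=12 Fernhollow=9 Hollowpine=6 Juniper=11 → close Cedarfen (overflow 8)
  13÷6 = 2 each, +1 to first 1
Round 2: Ashgrove=25 Briarlake=5 Dunmere=14 Fernhollow=11 Hollowpine=8 Juniper=13 → close Ashgrove (overflow 10)
  25÷5 = 5 each, +1 to first 0
Round 3: Briarlake=10 Dunmere=19 Fernhollow=16 Hollowpine=13 Juniper=18 → close Fernhollow (overflow 10)
  16÷4 = 4 each, +1 to first 0
Round 4: Briarlake=14 Dunmere=23 Hollowpine=17 Juniper=22 → close Dunmere (overflow 11)
  23÷3 = 7 each, +1 to first 2
Round 5: Briarlake=22 Hollowpine=25 Juniper=29 → close Juniper (overflow 17)
  29÷2 = 14 each, +1 to first 1
Round 6: Briarlake=37 Hollowpine=39 → close Briarlake (overflow 31)
  37÷1 = 37 each, +1 to first 0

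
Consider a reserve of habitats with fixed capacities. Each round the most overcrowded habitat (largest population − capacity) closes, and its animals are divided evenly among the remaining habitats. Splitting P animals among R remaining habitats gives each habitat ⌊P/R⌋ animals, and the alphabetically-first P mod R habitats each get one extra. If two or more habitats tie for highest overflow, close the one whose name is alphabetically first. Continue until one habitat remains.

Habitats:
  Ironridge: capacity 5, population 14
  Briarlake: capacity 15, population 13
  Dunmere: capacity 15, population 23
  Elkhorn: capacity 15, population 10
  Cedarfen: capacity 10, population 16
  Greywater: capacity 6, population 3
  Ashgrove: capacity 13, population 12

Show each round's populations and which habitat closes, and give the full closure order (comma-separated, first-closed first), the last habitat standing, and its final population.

Round 1: Ashgrove=12 Briarlake=13 Cedarfen=16 Dunmere=23 Elkhorn=10 Greywater=3 Ironridge=14 → close Ironridge (overflow 9)
  14÷6 = 2 each, +1 to first 2
Round 2: Ashgrove=15 Briarlake=16 Cedarfen=18 Dunmere=25 Elkhorn=12 Greywater=5 → close Dunmere (overflow 10)
  25÷5 = 5 each, +1 to first 0
Round 3: Ashgrove=20 Briarlake=21 Cedarfen=23 Elkhorn=17 Greywater=10 → close Cedarfen (overflow 13)
  23÷4 = 5 each, +1 to first 3
Round 4: Ashgrove=26 Briarlake=27 Elkhorn=23 Greywater=15 → close Ashgrove (overflow 13)
  26÷3 = 8 each, +1 to first 2
Round 5: Briarlake=36 Elkhorn=32 Greywater=23 → close Briarlake (overflow 21)
  36÷2 = 18 each, +1 to first 0
Round 6: Elkhorn=50 Greywater=41 → close Elkhorn (overflow 35)
  50÷1 = 50 each, +1 to first 0

Closure order: Ironridge, Dunmere, Cedarfen, Ashgrove, Briarlake, Elkhorn
Last habitat: Greywater with 91 animals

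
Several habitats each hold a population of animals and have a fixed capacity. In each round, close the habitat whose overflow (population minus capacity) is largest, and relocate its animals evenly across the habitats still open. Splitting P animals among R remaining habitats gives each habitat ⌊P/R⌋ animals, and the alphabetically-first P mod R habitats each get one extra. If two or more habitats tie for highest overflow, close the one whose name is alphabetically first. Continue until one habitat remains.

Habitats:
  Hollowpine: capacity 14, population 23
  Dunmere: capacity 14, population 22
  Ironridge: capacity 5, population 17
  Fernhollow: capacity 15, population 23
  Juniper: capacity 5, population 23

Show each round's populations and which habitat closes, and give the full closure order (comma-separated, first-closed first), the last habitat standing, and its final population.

Closure order: Juniper, Ironridge, Dunmere, Hollowpine
Last habitat: Fernhollow with 108 animals

Round 1: Dunmere=22 Fernhollow=23 Hollowpine=23 Ironridge=17 Juniper=23 → close Juniper (overflow 18)
  23÷4 = 5 each, +1 to first 3
Round 2: Dunmere=28 Fernhollow=29 Hollowpine=29 Ironridge=22 → close Ironridge (overflow 17)
  22÷3 = 7 each, +1 to first 1
Round 3: Dunmere=36 Fernhollow=36 Hollowpine=36 → close Dunmere (overflow 22)
  36÷2 = 18 each, +1 to first 0
Round 4: Fernhollow=54 Hollowpine=54 → close Hollowpine (overflow 40)
  54÷1 = 54 each, +1 to first 0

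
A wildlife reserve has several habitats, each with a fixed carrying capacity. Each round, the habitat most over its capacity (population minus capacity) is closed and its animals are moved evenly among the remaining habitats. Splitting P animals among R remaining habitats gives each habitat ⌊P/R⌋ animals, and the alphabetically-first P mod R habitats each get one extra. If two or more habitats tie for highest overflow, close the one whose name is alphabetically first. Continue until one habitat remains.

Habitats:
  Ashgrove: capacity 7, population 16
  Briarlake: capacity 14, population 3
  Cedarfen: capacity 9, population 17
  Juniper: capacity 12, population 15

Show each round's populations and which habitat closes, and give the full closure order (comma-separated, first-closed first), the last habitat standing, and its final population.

Closure order: Ashgrove, Cedarfen, Juniper
Last habitat: Briarlake with 51 animals

Round 1: Ashgrove=16 Briarlake=3 Cedarfen=17 Juniper=15 → close Ashgrove (overflow 9)
  16÷3 = 5 each, +1 to first 1
Round 2: Briarlake=9 Cedarfen=22 Juniper=20 → close Cedarfen (overflow 13)
  22÷2 = 11 each, +1 to first 0
Round 3: Briarlake=20 Juniper=31 → close Juniper (overflow 19)
  31÷1 = 31 each, +1 to first 0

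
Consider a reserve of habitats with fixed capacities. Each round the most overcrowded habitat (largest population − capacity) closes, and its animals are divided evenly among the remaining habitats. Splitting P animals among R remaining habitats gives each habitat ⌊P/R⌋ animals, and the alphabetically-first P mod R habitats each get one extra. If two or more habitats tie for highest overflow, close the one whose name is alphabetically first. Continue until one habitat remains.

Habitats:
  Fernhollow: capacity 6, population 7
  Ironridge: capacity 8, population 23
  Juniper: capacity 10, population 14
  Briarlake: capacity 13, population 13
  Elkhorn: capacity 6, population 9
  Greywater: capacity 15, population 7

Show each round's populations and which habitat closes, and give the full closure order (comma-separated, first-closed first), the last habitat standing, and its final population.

Closure order: Ironridge, Elkhorn, Juniper, Fernhollow, Briarlake
Last habitat: Greywater with 73 animals

Round 1: Briarlake=13 Elkhorn=9 Fernhollow=7 Greywater=7 Ironridge=23 Juniper=14 → close Ironridge (overflow 15)
  23÷5 = 4 each, +1 to first 3
Round 2: Briarlake=18 Elkhorn=14 Fernhollow=12 Greywater=11 Juniper=18 → close Elkhorn (overflow 8)
  14÷4 = 3 each, +1 to first 2
Round 3: Briarlake=22 Fernhollow=16 Greywater=14 Juniper=21 → close Juniper (overflow 11)
  21÷3 = 7 each, +1 to first 0
Round 4: Briarlake=29 Fernhollow=23 Greywater=21 → close Fernhollow (overflow 17)
  23÷2 = 11 each, +1 to first 1
Round 5: Briarlake=41 Greywater=32 → close Briarlake (overflow 28)
  41÷1 = 41 each, +1 to first 0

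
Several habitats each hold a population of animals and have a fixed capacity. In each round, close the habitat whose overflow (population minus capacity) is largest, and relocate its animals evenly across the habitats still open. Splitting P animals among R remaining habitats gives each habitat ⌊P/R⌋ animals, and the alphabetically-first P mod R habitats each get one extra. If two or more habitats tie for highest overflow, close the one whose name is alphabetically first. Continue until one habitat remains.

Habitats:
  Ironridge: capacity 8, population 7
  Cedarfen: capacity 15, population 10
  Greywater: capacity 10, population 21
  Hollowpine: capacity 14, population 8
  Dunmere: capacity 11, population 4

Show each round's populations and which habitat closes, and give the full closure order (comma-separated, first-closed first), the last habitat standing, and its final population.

Round 1: Cedarfen=10 Dunmere=4 Greywater=21 Hollowpine=8 Ironridge=7 → close Greywater (overflow 11)
  21÷4 = 5 each, +1 to first 1
Round 2: Cedarfen=16 Dunmere=9 Hollowpine=13 Ironridge=12 → close Ironridge (overflow 4)
  12÷3 = 4 each, +1 to first 0
Round 3: Cedarfen=20 Dunmere=13 Hollowpine=17 → close Cedarfen (overflow 5)
  20÷2 = 10 each, +1 to first 0
Round 4: Dunmere=23 Hollowpine=27 → close Hollowpine (overflow 13)
  27÷1 = 27 each, +1 to first 0

Closure order: Greywater, Ironridge, Cedarfen, Hollowpine
Last habitat: Dunmere with 50 animals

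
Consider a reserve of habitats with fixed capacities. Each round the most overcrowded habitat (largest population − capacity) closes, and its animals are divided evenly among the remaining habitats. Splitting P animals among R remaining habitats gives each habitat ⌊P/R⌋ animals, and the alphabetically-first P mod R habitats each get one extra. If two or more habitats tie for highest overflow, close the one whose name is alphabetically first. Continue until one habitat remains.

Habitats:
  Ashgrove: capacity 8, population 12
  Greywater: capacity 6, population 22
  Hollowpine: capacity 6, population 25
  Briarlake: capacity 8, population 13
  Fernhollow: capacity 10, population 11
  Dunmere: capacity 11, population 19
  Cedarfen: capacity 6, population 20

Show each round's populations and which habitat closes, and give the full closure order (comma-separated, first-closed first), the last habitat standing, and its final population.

Round 1: Ashgrove=12 Briarlake=13 Cedarfen=20 Dunmere=19 Fernhollow=11 Greywater=22 Hollowpine=25 → close Hollowpine (overflow 19)
  25÷6 = 4 each, +1 to first 1
Round 2: Ashgrove=17 Briarlake=17 Cedarfen=24 Dunmere=23 Fernhollow=15 Greywater=26 → close Greywater (overflow 20)
  26÷5 = 5 each, +1 to first 1
Round 3: Ashgrove=23 Briarlake=22 Cedarfen=29 Dunmere=28 Fernhollow=20 → close Cedarfen (overflow 23)
  29÷4 = 7 each, +1 to first 1
Round 4: Ashgrove=31 Briarlake=29 Dunmere=35 Fernhollow=27 → close Dunmere (overflow 24)
  35÷3 = 11 each, +1 to first 2
Round 5: Ashgrove=43 Briarlake=41 Fernhollow=38 → close Ashgrove (overflow 35)
  43÷2 = 21 each, +1 to first 1
Round 6: Briarlake=63 Fernhollow=59 → close Briarlake (overflow 55)
  63÷1 = 63 each, +1 to first 0

Closure order: Hollowpine, Greywater, Cedarfen, Dunmere, Ashgrove, Briarlake
Last habitat: Fernhollow with 122 animals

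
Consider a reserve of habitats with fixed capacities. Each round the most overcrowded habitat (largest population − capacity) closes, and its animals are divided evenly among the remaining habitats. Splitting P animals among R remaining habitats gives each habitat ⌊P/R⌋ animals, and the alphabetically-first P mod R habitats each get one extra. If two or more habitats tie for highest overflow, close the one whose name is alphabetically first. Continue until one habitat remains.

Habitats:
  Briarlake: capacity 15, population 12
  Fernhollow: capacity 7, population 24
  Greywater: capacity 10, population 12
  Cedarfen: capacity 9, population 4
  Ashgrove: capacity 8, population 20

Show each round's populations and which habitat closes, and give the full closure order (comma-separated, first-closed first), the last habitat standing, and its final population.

Closure order: Fernhollow, Ashgrove, Greywater, Briarlake
Last habitat: Cedarfen with 72 animals

Round 1: Ashgrove=20 Briarlake=12 Cedarfen=4 Fernhollow=24 Greywater=12 → close Fernhollow (overflow 17)
  24÷4 = 6 each, +1 to first 0
Round 2: Ashgrove=26 Briarlake=18 Cedarfen=10 Greywater=18 → close Ashgrove (overflow 18)
  26÷3 = 8 each, +1 to first 2
Round 3: Briarlake=27 Cedarfen=19 Greywater=26 → close Greywater (overflow 16)
  26÷2 = 13 each, +1 to first 0
Round 4: Briarlake=40 Cedarfen=32 → close Briarlake (overflow 25)
  40÷1 = 40 each, +1 to first 0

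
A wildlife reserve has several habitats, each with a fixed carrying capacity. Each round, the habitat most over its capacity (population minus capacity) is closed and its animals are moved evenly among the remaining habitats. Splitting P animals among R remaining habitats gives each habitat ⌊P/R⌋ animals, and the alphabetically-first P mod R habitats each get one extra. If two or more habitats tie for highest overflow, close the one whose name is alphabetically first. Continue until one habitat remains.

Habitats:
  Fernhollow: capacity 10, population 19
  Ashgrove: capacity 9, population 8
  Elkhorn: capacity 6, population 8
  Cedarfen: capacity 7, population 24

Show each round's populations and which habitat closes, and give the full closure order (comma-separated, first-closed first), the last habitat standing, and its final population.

Round 1: Ashgrove=8 Cedarfen=24 Elkhorn=8 Fernhollow=19 → close Cedarfen (overflow 17)
  24÷3 = 8 each, +1 to first 0
Round 2: Ashgrove=16 Elkhorn=16 Fernhollow=27 → close Fernhollow (overflow 17)
  27÷2 = 13 each, +1 to first 1
Round 3: Ashgrove=30 Elkhorn=29 → close Elkhorn (overflow 23)
  29÷1 = 29 each, +1 to first 0

Closure order: Cedarfen, Fernhollow, Elkhorn
Last habitat: Ashgrove with 59 animals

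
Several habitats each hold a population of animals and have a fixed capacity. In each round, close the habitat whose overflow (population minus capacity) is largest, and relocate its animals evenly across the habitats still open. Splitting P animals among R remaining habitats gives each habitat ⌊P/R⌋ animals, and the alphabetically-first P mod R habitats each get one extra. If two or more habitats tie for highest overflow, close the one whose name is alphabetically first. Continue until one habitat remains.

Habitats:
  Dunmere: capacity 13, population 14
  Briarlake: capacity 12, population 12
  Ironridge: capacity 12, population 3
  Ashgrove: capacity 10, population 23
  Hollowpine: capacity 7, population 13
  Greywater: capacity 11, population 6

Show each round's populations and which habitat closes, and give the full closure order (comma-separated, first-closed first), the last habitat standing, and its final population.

Closure order: Ashgrove, Hollowpine, Briarlake, Dunmere, Greywater
Last habitat: Ironridge with 71 animals

Round 1: Ashgrove=23 Briarlake=12 Dunmere=14 Greywater=6 Hollowpine=13 Ironridge=3 → close Ashgrove (overflow 13)
  23÷5 = 4 each, +1 to first 3
Round 2: Briarlake=17 Dunmere=19 Greywater=11 Hollowpine=17 Ironridge=7 → close Hollowpine (overflow 10)
  17÷4 = 4 each, +1 to first 1
Round 3: Briarlake=22 Dunmere=23 Greywater=15 Ironridge=11 → close Briarlake (overflow 10)
  22÷3 = 7 each, +1 to first 1
Round 4: Dunmere=31 Greywater=22 Ironridge=18 → close Dunmere (overflow 18)
  31÷2 = 15 each, +1 to first 1
Round 5: Greywater=38 Ironridge=33 → close Greywater (overflow 27)
  38÷1 = 38 each, +1 to first 0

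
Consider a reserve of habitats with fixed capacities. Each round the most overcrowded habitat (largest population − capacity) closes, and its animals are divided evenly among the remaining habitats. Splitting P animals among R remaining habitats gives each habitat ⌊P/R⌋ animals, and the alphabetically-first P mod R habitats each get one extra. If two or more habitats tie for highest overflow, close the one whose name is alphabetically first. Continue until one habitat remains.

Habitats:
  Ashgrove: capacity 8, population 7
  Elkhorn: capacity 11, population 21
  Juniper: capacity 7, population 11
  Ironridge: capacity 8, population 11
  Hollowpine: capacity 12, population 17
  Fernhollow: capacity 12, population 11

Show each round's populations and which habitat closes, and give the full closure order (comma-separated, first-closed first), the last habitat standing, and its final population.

Round 1: Ashgrove=7 Elkhorn=21 Fernhollow=11 Hollowpine=17 Ironridge=11 Juniper=11 → close Elkhorn (overflow 10)
  21÷5 = 4 each, +1 to first 1
Round 2: Ashgrove=12 Fernhollow=15 Hollowpine=21 Ironridge=15 Juniper=15 → close Hollowpine (overflow 9)
  21÷4 = 5 each, +1 to first 1
Round 3: Ashgrove=18 Fernhollow=20 Ironridge=20 Juniper=20 → close Juniper (overflow 13)
  20÷3 = 6 each, +1 to first 2
Round 4: Ashgrove=25 Fernhollow=27 Ironridge=26 → close Ironridge (overflow 18)
  26÷2 = 13 each, +1 to first 0
Round 5: Ashgrove=38 Fernhollow=40 → close Ashgrove (overflow 30)
  38÷1 = 38 each, +1 to first 0

Closure order: Elkhorn, Hollowpine, Juniper, Ironridge, Ashgrove
Last habitat: Fernhollow with 78 animals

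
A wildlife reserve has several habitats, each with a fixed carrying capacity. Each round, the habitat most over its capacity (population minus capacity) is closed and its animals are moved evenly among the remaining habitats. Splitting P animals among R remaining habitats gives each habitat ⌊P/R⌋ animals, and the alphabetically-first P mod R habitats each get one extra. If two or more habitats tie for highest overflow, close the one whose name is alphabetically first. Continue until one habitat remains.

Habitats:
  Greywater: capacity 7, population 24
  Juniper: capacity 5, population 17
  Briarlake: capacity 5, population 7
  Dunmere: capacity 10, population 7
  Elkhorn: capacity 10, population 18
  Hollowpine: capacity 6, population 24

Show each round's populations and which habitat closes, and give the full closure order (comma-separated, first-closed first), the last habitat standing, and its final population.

Closure order: Hollowpine, Greywater, Juniper, Elkhorn, Briarlake
Last habitat: Dunmere with 97 animals

Round 1: Briarlake=7 Dunmere=7 Elkhorn=18 Greywater=24 Hollowpine=24 Juniper=17 → close Hollowpine (overflow 18)
  24÷5 = 4 each, +1 to first 4
Round 2: Briarlake=12 Dunmere=12 Elkhorn=23 Greywater=29 Juniper=21 → close Greywater (overflow 22)
  29÷4 = 7 each, +1 to first 1
Round 3: Briarlake=20 Dunmere=19 Elkhorn=30 Juniper=28 → close Juniper (overflow 23)
  28÷3 = 9 each, +1 to first 1
Round 4: Briarlake=30 Dunmere=28 Elkhorn=39 → close Elkhorn (overflow 29)
  39÷2 = 19 each, +1 to first 1
Round 5: Briarlake=50 Dunmere=47 → close Briarlake (overflow 45)
  50÷1 = 50 each, +1 to first 0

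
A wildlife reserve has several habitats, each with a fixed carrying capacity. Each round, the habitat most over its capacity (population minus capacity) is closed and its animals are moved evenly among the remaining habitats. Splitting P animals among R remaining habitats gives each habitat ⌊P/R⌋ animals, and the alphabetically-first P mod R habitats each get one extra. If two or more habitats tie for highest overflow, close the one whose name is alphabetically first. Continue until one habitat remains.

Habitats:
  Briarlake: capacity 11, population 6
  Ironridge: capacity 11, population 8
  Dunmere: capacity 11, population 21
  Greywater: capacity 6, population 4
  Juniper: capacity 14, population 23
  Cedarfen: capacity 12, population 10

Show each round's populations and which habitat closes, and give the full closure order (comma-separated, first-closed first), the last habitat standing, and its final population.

Round 1: Briarlake=6 Cedarfen=10 Dunmere=21 Greywater=4 Ironridge=8 Juniper=23 → close Dunmere (overflow 10)
  21÷5 = 4 each, +1 to first 1
Round 2: Briarlake=11 Cedarfen=14 Greywater=8 Ironridge=12 Juniper=27 → close Juniper (overflow 13)
  27÷4 = 6 each, +1 to first 3
Round 3: Briarlake=18 Cedarfen=21 Greywater=15 Ironridge=18 → close Cedarfen (overflow 9)
  21÷3 = 7 each, +1 to first 0
Round 4: Briarlake=25 Greywater=22 Ironridge=25 → close Greywater (overflow 16)
  22÷2 = 11 each, +1 to first 0
Round 5: Briarlake=36 Ironridge=36 → close Briarlake (overflow 25)
  36÷1 = 36 each, +1 to first 0

Closure order: Dunmere, Juniper, Cedarfen, Greywater, Briarlake
Last habitat: Ironridge with 72 animals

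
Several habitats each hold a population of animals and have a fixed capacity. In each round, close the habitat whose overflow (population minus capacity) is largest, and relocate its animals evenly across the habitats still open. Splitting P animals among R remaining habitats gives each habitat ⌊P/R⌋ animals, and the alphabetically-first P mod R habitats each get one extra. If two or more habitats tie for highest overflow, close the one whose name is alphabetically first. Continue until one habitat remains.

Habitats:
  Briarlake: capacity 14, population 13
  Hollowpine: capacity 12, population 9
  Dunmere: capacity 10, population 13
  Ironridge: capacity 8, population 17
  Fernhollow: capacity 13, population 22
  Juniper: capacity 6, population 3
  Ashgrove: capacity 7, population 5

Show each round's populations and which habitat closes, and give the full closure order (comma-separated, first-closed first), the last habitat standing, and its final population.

Round 1: Ashgrove=5 Briarlake=13 Dunmere=13 Fernhollow=22 Hollowpine=9 Ironridge=17 Juniper=3 → close Fernhollow (overflow 9)
  22÷6 = 3 each, +1 to first 4
Round 2: Ashgrove=9 Briarlake=17 Dunmere=17 Hollowpine=13 Ironridge=20 Juniper=6 → close Ironridge (overflow 12)
  20÷5 = 4 each, +1 to first 0
Round 3: Ashgrove=13 Briarlake=21 Dunmere=21 Hollowpine=17 Juniper=10 → close Dunmere (overflow 11)
  21÷4 = 5 each, +1 to first 1
Round 4: Ashgrove=19 Briarlake=26 Hollowpine=22 Juniper=15 → close Ashgrove (overflow 12)
  19÷3 = 6 each, +1 to first 1
Round 5: Briarlake=33 Hollowpine=28 Juniper=21 → close Briarlake (overflow 19)
  33÷2 = 16 each, +1 to first 1
Round 6: Hollowpine=45 Juniper=37 → close Hollowpine (overflow 33)
  45÷1 = 45 each, +1 to first 0

Closure order: Fernhollow, Ironridge, Dunmere, Ashgrove, Briarlake, Hollowpine
Last habitat: Juniper with 82 animals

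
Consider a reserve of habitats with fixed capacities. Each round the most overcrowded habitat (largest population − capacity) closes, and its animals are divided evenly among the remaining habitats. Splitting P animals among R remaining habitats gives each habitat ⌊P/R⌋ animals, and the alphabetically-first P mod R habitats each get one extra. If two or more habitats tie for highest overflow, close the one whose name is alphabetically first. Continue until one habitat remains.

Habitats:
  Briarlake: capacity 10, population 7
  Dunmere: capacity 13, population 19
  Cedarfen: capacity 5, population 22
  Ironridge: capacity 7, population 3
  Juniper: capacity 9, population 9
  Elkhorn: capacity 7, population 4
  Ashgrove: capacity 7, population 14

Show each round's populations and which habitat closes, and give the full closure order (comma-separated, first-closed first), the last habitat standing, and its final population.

Closure order: Cedarfen, Ashgrove, Dunmere, Briarlake, Elkhorn, Juniper
Last habitat: Ironridge with 78 animals

Round 1: Ashgrove=14 Briarlake=7 Cedarfen=22 Dunmere=19 Elkhorn=4 Ironridge=3 Juniper=9 → close Cedarfen (overflow 17)
  22÷6 = 3 each, +1 to first 4
Round 2: Ashgrove=18 Briarlake=11 Dunmere=23 Elkhorn=8 Ironridge=6 Juniper=12 → close Ashgrove (overflow 11)
  18÷5 = 3 each, +1 to first 3
Round 3: Briarlake=15 Dunmere=27 Elkhorn=12 Ironridge=9 Juniper=15 → close Dunmere (overflow 14)
  27÷4 = 6 each, +1 to first 3
Round 4: Briarlake=22 Elkhorn=19 Ironridge=16 Juniper=21 → close Briarlake (overflow 12)
  22÷3 = 7 each, +1 to first 1
Round 5: Elkhorn=27 Ironridge=23 Juniper=28 → close Elkhorn (overflow 20)
  27÷2 = 13 each, +1 to first 1
Round 6: Ironridge=37 Juniper=41 → close Juniper (overflow 32)
  41÷1 = 41 each, +1 to first 0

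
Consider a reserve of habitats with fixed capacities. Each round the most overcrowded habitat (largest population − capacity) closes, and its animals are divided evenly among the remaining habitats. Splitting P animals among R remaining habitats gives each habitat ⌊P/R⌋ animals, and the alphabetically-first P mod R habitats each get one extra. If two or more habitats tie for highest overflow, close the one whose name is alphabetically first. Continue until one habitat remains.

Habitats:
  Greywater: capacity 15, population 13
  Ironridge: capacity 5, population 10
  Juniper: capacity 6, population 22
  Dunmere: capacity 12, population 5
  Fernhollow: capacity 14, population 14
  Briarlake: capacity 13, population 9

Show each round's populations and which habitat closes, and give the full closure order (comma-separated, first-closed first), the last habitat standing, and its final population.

Closure order: Juniper, Ironridge, Fernhollow, Briarlake, Greywater
Last habitat: Dunmere with 73 animals

Round 1: Briarlake=9 Dunmere=5 Fernhollow=14 Greywater=13 Ironridge=10 Juniper=22 → close Juniper (overflow 16)
  22÷5 = 4 each, +1 to first 2
Round 2: Briarlake=14 Dunmere=10 Fernhollow=18 Greywater=17 Ironridge=14 → close Ironridge (overflow 9)
  14÷4 = 3 each, +1 to first 2
Round 3: Briarlake=18 Dunmere=14 Fernhollow=21 Greywater=20 → close Fernhollow (overflow 7)
  21÷3 = 7 each, +1 to first 0
Round 4: Briarlake=25 Dunmere=21 Greywater=27 → close Briarlake (overflow 12)
  25÷2 = 12 each, +1 to first 1
Round 5: Dunmere=34 Greywater=39 → close Greywater (overflow 24)
  39÷1 = 39 each, +1 to first 0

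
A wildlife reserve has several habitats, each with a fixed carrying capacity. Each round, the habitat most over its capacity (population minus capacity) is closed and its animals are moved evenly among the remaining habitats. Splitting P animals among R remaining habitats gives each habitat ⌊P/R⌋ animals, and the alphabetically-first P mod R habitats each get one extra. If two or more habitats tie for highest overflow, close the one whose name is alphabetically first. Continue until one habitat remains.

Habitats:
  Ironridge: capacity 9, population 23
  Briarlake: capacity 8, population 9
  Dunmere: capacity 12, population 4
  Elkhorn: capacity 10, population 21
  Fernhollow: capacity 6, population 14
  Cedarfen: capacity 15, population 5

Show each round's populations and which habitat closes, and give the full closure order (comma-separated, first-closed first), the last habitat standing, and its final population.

Closure order: Ironridge, Elkhorn, Fernhollow, Briarlake, Dunmere
Last habitat: Cedarfen with 76 animals

Round 1: Briarlake=9 Cedarfen=5 Dunmere=4 Elkhorn=21 Fernhollow=14 Ironridge=23 → close Ironridge (overflow 14)
  23÷5 = 4 each, +1 to first 3
Round 2: Briarlake=14 Cedarfen=10 Dunmere=9 Elkhorn=25 Fernhollow=18 → close Elkhorn (overflow 15)
  25÷4 = 6 each, +1 to first 1
Round 3: Briarlake=21 Cedarfen=16 Dunmere=15 Fernhollow=24 → close Fernhollow (overflow 18)
  24÷3 = 8 each, +1 to first 0
Round 4: Briarlake=29 Cedarfen=24 Dunmere=23 → close Briarlake (overflow 21)
  29÷2 = 14 each, +1 to first 1
Round 5: Cedarfen=39 Dunmere=37 → close Dunmere (overflow 25)
  37÷1 = 37 each, +1 to first 0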